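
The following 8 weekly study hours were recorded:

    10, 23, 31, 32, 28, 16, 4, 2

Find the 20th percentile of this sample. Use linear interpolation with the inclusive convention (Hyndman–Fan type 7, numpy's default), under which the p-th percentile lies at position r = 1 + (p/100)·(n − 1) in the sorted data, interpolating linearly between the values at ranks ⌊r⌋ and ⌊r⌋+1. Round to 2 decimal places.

6.40

Sorted: 2, 4, 10, 16, 23, 28, 31, 32.
n = 8.
r = 1 + (20/100)·(8 − 1) = 1 + 1.4 = 2.4.
Rank 2 is 4 and rank 3 is 10.
Interpolate: 4 + 0.4·(10 − 4) = 4 + 0.4·6 = 6.4.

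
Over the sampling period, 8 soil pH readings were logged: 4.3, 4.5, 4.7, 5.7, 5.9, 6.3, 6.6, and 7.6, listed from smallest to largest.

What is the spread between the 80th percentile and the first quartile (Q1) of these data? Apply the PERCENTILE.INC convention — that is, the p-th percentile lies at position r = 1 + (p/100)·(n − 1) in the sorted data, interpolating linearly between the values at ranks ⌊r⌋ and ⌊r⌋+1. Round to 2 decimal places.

1.83

n = 8.
P25: r = 2.75; ranks 2–3 are 4.5, 4.7; interpolating gives 4.65.
P80: r = 6.6; ranks 6–7 are 6.3, 6.6; interpolating gives 6.48.
Difference: 6.48 − 4.65 = 1.83.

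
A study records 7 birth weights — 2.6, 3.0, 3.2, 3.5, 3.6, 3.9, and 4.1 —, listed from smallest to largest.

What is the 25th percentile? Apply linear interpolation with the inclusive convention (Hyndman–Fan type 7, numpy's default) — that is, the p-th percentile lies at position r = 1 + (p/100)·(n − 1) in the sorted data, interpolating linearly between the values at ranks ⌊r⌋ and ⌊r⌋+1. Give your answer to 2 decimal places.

n = 7.
r = 1 + (25/100)·(7 − 1) = 1 + 1.5 = 2.5.
Rank 2 is 3.0 and rank 3 is 3.2.
Interpolate: 3.0 + 0.5·(3.2 − 3.0) = 3.0 + 0.5·0.2 = 3.1.

3.10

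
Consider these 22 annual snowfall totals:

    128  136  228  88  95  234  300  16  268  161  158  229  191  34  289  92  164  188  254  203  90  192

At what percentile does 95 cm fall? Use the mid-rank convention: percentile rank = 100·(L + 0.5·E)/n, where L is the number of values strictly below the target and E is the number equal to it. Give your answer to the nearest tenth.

25.0

Sorted: 16, 34, 88, 90, 92, 95, 128, 136, 158, 161, 164, 188, 191, 192, 203, 228, 229, 234, 254, 268, 289, 300.
Count below 95: L = 5; count equal: E = 1; n = 22.
Percentile rank = 100·(5 + 0.5·1)/22 = 100·5.5/22 = 25.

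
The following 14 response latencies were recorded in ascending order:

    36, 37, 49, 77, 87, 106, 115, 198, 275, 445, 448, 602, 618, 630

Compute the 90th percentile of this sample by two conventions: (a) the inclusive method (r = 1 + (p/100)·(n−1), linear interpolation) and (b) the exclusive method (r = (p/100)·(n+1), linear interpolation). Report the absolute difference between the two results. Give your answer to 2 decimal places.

n = 14.
(a) r = 12.7; between ranks 12 (602) and 13 (618): 613.2.
(b) r = 13.5; between ranks 13 (618) and 14 (630): 624.
|613.2 − 624| = 10.8.

10.80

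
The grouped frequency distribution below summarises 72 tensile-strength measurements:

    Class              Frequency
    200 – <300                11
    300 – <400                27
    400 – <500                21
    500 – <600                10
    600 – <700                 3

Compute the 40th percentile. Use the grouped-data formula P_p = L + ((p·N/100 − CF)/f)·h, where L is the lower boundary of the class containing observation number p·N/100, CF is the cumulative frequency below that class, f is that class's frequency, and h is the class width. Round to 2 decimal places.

N = 72; target position k = 40/100 · 72 = 28.8.
Cumulative frequencies: 11, 38, 59, 69, 72.
Observation 28.8 falls in the class 300 – <400.
L = 300, CF = 11, f = 27, h = 100.
P40 = 300 + ((28.8 − 11)/27)·100 = 300 + 65.9259 = 365.926.

365.93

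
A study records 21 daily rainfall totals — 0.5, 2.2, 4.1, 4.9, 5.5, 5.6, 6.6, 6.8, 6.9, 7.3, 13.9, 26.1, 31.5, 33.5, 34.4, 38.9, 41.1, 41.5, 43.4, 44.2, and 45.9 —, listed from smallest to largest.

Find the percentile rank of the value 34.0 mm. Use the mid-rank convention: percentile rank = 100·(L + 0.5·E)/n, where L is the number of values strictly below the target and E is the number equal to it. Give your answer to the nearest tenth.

66.7

Count below 34.0: L = 14; count equal: E = 0; n = 21.
Percentile rank = 100·(14 + 0.5·0)/21 = 100·14/21 = 66.67.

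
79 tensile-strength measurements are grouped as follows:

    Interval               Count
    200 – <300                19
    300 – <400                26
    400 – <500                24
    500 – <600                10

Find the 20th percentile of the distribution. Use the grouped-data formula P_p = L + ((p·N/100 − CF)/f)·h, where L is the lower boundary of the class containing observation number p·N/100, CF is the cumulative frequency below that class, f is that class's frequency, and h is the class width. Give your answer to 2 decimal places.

283.16

N = 79; target position k = 20/100 · 79 = 15.8.
Cumulative frequencies: 19, 45, 69, 79.
Observation 15.8 falls in the class 200 – <300.
L = 200, CF = 0, f = 19, h = 100.
P20 = 200 + ((15.8 − 0)/19)·100 = 200 + 83.1579 = 283.158.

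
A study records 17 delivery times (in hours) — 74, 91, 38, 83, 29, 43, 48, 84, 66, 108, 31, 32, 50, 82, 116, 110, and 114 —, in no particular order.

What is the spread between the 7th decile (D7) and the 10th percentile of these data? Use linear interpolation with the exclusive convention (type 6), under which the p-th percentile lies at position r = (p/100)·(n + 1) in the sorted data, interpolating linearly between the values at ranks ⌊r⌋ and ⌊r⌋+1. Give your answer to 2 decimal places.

Sorted: 29, 31, 32, 38, 43, 48, 50, 66, 74, 82, 83, 84, 91, 108, 110, 114, 116.
n = 17.
P10: r = 1.8; ranks 1–2 are 29, 31; interpolating gives 30.6.
P70: r = 12.6; ranks 12–13 are 84, 91; interpolating gives 88.2.
Difference: 88.2 − 30.6 = 57.6.

57.60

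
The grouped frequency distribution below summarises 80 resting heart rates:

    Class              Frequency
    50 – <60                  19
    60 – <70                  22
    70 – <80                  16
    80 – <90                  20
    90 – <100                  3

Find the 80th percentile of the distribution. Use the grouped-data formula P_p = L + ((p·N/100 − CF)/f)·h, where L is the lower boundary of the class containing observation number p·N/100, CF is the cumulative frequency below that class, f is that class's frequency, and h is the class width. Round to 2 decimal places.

83.50

N = 80; target position k = 80/100 · 80 = 64.
Cumulative frequencies: 19, 41, 57, 77, 80.
Observation 64 falls in the class 80 – <90.
L = 80, CF = 57, f = 20, h = 10.
P80 = 80 + ((64 − 57)/20)·10 = 80 + 3.5 = 83.5.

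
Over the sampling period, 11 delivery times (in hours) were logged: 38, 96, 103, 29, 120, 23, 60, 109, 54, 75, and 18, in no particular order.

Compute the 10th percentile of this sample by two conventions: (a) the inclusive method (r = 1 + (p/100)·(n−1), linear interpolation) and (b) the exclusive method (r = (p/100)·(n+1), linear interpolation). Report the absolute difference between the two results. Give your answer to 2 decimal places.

4.00

Sorted: 18, 23, 29, 38, 54, 60, 75, 96, 103, 109, 120.
n = 11.
(a) r = 2 → value at rank 2 = 23.
(b) r = 1.2; between ranks 1 (18) and 2 (23): 19.
|23 − 19| = 4.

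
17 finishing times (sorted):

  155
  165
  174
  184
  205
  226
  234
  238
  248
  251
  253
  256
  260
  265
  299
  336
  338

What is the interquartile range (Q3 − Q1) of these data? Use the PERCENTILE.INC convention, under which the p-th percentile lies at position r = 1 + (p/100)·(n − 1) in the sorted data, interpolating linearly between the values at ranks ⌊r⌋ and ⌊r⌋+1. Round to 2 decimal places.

n = 17.
P25: r = 5 (integer) → 205.
P75: r = 13 (integer) → 260.
Difference: 260 − 205 = 55.

55.00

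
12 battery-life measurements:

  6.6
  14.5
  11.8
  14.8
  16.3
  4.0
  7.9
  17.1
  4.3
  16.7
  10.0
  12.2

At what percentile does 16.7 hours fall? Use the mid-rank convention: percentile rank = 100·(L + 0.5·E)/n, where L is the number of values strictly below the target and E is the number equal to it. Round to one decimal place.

Sorted: 4.0, 4.3, 6.6, 7.9, 10.0, 11.8, 12.2, 14.5, 14.8, 16.3, 16.7, 17.1.
Count below 16.7: L = 10; count equal: E = 1; n = 12.
Percentile rank = 100·(10 + 0.5·1)/12 = 100·10.5/12 = 87.5.

87.5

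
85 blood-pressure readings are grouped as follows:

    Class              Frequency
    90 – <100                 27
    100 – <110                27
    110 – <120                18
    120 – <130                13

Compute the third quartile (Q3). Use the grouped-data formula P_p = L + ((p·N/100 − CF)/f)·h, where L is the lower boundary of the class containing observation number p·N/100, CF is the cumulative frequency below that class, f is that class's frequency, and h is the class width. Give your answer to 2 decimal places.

N = 85; target position k = 75/100 · 85 = 63.75.
Cumulative frequencies: 27, 54, 72, 85.
Observation 63.75 falls in the class 110 – <120.
L = 110, CF = 54, f = 18, h = 10.
P75 = 110 + ((63.75 − 54)/18)·10 = 110 + 5.41667 = 115.417.

115.42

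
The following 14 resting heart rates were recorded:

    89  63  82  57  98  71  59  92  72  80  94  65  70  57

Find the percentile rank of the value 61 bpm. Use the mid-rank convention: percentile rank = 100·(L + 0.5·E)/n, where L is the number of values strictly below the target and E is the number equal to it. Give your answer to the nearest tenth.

21.4

Sorted: 57, 57, 59, 63, 65, 70, 71, 72, 80, 82, 89, 92, 94, 98.
Count below 61: L = 3; count equal: E = 0; n = 14.
Percentile rank = 100·(3 + 0.5·0)/14 = 100·3/14 = 21.43.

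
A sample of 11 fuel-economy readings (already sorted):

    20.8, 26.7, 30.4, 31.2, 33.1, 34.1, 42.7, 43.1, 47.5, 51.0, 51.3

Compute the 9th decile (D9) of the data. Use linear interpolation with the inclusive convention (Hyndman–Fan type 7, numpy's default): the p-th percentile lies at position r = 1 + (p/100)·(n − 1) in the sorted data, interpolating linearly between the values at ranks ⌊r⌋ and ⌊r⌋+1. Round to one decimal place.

n = 11.
r = 1 + (90/100)·(11 − 1) = 1 + 9 = 10.
r is an integer, so P90 is the value at rank 10: 51.0.

51.0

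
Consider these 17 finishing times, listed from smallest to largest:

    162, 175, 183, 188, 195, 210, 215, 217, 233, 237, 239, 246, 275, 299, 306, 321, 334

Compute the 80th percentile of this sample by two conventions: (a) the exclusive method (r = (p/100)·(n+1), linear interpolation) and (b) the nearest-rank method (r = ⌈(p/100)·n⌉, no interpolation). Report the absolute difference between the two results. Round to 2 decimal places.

2.80

n = 17.
(a) r = 14.4; between ranks 14 (299) and 15 (306): 301.8.
(b) the nearest-rank method: rank 14 → 299.
|301.8 − 299| = 2.8.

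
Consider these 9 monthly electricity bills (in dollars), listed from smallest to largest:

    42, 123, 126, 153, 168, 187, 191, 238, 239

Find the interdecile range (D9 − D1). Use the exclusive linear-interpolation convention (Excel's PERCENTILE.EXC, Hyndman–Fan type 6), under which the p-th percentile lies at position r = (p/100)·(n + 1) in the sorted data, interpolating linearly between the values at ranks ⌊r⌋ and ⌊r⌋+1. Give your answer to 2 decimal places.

n = 9.
P10: r = 1 (integer) → 42.
P90: r = 9 (integer) → 239.
Difference: 239 − 42 = 197.

197.00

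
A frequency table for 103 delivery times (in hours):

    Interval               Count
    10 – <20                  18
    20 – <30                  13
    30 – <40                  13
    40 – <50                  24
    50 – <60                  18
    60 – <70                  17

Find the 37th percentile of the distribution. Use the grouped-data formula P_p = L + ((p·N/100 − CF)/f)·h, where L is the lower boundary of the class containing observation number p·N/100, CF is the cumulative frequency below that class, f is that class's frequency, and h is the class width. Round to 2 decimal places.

35.47

N = 103; target position k = 37/100 · 103 = 38.11.
Cumulative frequencies: 18, 31, 44, 68, 86, 103.
Observation 38.11 falls in the class 30 – <40.
L = 30, CF = 31, f = 13, h = 10.
P37 = 30 + ((38.11 − 31)/13)·10 = 30 + 5.46923 = 35.4692.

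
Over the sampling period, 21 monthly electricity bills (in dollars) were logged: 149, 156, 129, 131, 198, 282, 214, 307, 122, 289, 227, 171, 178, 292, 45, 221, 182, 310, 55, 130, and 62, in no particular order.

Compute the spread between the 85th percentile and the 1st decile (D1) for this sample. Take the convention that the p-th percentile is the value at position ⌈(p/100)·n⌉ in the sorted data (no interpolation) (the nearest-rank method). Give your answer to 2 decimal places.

227.00

Sorted: 45, 55, 62, 122, 129, 130, 131, 149, 156, 171, 178, 182, 198, 214, 221, 227, 282, 289, 292, 307, 310.
n = 21.
P10: rank ⌈10/100·21⌉ = 3 → 62.
P85: rank ⌈85/100·21⌉ = 18 → 289.
Difference: 289 − 62 = 227.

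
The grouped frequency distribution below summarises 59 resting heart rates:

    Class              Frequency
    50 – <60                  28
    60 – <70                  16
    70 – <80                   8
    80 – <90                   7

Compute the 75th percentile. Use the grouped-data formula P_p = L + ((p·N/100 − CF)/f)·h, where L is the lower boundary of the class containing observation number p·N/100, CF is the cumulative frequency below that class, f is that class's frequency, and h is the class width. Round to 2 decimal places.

70.31

N = 59; target position k = 75/100 · 59 = 44.25.
Cumulative frequencies: 28, 44, 52, 59.
Observation 44.25 falls in the class 70 – <80.
L = 70, CF = 44, f = 8, h = 10.
P75 = 70 + ((44.25 − 44)/8)·10 = 70 + 0.3125 = 70.3125.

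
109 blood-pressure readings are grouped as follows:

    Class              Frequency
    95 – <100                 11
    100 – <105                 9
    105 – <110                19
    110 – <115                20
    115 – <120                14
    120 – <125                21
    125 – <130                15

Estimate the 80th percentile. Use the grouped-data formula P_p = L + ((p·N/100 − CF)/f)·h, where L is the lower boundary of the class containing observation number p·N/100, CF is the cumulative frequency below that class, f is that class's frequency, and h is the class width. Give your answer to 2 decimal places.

123.38

N = 109; target position k = 80/100 · 109 = 87.2.
Cumulative frequencies: 11, 20, 39, 59, 73, 94, 109.
Observation 87.2 falls in the class 120 – <125.
L = 120, CF = 73, f = 21, h = 5.
P80 = 120 + ((87.2 − 73)/21)·5 = 120 + 3.38095 = 123.381.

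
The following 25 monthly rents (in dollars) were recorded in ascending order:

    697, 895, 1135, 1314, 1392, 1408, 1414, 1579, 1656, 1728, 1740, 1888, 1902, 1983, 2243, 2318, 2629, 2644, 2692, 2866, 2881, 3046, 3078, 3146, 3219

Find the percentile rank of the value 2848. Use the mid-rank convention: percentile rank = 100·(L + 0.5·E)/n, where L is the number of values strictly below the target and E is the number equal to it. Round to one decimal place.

76.0

Count below 2848: L = 19; count equal: E = 0; n = 25.
Percentile rank = 100·(19 + 0.5·0)/25 = 100·19/25 = 76.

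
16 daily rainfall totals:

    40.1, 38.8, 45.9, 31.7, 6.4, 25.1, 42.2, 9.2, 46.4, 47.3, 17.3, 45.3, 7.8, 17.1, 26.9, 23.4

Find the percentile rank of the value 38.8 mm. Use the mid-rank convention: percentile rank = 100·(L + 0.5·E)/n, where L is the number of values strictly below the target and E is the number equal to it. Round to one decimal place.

59.4

Sorted: 6.4, 7.8, 9.2, 17.1, 17.3, 23.4, 25.1, 26.9, 31.7, 38.8, 40.1, 42.2, 45.3, 45.9, 46.4, 47.3.
Count below 38.8: L = 9; count equal: E = 1; n = 16.
Percentile rank = 100·(9 + 0.5·1)/16 = 100·9.5/16 = 59.38.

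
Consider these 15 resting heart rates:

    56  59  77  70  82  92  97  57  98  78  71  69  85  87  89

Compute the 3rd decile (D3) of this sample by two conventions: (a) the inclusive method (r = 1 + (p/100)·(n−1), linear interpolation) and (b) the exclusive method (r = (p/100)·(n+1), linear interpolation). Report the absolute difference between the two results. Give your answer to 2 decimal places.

0.40

Sorted: 56, 57, 59, 69, 70, 71, 77, 78, 82, 85, 87, 89, 92, 97, 98.
n = 15.
(a) r = 5.2; between ranks 5 (70) and 6 (71): 70.2.
(b) r = 4.8; between ranks 4 (69) and 5 (70): 69.8.
|70.2 − 69.8| = 0.4.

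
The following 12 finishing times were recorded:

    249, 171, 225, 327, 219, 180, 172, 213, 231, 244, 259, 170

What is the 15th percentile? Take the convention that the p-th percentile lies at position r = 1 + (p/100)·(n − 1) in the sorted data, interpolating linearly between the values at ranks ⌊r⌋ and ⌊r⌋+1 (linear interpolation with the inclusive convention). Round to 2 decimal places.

171.65

Sorted: 170, 171, 172, 180, 213, 219, 225, 231, 244, 249, 259, 327.
n = 12.
r = 1 + (15/100)·(12 − 1) = 1 + 1.65 = 2.65.
Rank 2 is 171 and rank 3 is 172.
Interpolate: 171 + 0.65·(172 − 171) = 171 + 0.65·1 = 171.65.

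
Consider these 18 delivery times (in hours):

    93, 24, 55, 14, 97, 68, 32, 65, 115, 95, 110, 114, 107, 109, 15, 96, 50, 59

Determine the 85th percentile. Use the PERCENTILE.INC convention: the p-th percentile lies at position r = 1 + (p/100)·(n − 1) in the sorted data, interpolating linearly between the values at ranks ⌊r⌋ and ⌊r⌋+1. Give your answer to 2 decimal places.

109.45

Sorted: 14, 15, 24, 32, 50, 55, 59, 65, 68, 93, 95, 96, 97, 107, 109, 110, 114, 115.
n = 18.
r = 1 + (85/100)·(18 − 1) = 1 + 14.45 = 15.45.
Rank 15 is 109 and rank 16 is 110.
Interpolate: 109 + 0.45·(110 − 109) = 109 + 0.45·1 = 109.45.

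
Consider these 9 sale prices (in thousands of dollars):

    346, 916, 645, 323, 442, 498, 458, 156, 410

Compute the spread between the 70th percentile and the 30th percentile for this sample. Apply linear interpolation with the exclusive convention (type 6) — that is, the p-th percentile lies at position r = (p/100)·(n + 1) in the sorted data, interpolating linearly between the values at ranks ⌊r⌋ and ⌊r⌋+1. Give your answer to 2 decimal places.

152.00

Sorted: 156, 323, 346, 410, 442, 458, 498, 645, 916.
n = 9.
P30: r = 3 (integer) → 346.
P70: r = 7 (integer) → 498.
Difference: 498 − 346 = 152.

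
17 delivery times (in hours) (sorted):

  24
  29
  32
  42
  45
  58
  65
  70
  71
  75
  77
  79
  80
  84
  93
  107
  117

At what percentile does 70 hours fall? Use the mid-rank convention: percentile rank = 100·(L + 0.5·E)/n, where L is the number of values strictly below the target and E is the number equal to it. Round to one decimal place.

Count below 70: L = 7; count equal: E = 1; n = 17.
Percentile rank = 100·(7 + 0.5·1)/17 = 100·7.5/17 = 44.12.

44.1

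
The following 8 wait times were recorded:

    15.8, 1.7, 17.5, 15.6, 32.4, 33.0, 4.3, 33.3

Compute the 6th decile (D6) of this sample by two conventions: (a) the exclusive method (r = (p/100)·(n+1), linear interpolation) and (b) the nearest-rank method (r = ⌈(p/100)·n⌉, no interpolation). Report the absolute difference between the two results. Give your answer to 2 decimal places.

Sorted: 1.7, 4.3, 15.6, 15.8, 17.5, 32.4, 33.0, 33.3.
n = 8.
(a) r = 5.4; between ranks 5 (17.5) and 6 (32.4): 23.46.
(b) the nearest-rank method: rank 5 → 17.5.
|23.46 − 17.5| = 5.96.

5.96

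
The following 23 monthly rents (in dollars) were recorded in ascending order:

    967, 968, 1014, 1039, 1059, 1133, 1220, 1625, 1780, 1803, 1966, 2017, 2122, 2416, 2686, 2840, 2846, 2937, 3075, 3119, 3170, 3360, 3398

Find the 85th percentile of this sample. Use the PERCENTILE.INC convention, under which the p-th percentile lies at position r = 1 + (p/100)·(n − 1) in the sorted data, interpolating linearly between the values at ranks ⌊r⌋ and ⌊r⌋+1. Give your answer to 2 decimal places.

n = 23.
r = 1 + (85/100)·(23 − 1) = 1 + 18.7 = 19.7.
Rank 19 is 3075 and rank 20 is 3119.
Interpolate: 3075 + 0.7·(3119 − 3075) = 3075 + 0.7·44 = 3105.8.

3105.80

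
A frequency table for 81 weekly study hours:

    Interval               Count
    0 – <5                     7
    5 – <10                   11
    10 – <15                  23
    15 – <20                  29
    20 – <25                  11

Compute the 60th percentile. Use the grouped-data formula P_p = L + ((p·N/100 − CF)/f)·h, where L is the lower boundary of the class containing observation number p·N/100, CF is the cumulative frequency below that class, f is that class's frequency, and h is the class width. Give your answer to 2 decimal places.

16.31

N = 81; target position k = 60/100 · 81 = 48.6.
Cumulative frequencies: 7, 18, 41, 70, 81.
Observation 48.6 falls in the class 15 – <20.
L = 15, CF = 41, f = 29, h = 5.
P60 = 15 + ((48.6 − 41)/29)·5 = 15 + 1.31034 = 16.3103.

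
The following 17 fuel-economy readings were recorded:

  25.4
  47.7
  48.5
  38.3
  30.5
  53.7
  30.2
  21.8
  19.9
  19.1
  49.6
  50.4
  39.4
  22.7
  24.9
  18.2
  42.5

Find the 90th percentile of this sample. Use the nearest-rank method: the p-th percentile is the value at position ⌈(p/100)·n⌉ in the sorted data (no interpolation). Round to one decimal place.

50.4

Sorted: 18.2, 19.1, 19.9, 21.8, 22.7, 24.9, 25.4, 30.2, 30.5, 38.3, 39.4, 42.5, 47.7, 48.5, 49.6, 50.4, 53.7.
n = 17.
Position = ⌈90/100 · 17⌉ = ⌈15.3⌉ = 16.
The value at rank 16 is 50.4.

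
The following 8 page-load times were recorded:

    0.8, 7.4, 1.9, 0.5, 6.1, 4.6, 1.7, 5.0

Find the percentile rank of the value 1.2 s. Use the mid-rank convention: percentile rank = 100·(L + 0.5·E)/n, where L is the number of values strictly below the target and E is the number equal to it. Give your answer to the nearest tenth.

Sorted: 0.5, 0.8, 1.7, 1.9, 4.6, 5.0, 6.1, 7.4.
Count below 1.2: L = 2; count equal: E = 0; n = 8.
Percentile rank = 100·(2 + 0.5·0)/8 = 100·2/8 = 25.

25.0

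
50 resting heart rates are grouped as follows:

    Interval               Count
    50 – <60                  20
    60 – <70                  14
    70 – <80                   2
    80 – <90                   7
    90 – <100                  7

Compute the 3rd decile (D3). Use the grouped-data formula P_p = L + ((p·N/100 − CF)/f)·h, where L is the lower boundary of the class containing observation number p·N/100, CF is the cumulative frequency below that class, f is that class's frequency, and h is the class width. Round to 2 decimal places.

57.50

N = 50; target position k = 30/100 · 50 = 15.
Cumulative frequencies: 20, 34, 36, 43, 50.
Observation 15 falls in the class 50 – <60.
L = 50, CF = 0, f = 20, h = 10.
P30 = 50 + ((15 − 0)/20)·10 = 50 + 7.5 = 57.5.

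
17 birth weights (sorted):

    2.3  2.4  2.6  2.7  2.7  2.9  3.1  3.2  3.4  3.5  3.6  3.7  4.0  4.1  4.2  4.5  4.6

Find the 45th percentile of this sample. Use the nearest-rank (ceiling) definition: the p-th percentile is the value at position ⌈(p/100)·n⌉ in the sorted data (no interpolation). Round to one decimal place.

3.2

n = 17.
Position = ⌈45/100 · 17⌉ = ⌈7.65⌉ = 8.
The value at rank 8 is 3.2.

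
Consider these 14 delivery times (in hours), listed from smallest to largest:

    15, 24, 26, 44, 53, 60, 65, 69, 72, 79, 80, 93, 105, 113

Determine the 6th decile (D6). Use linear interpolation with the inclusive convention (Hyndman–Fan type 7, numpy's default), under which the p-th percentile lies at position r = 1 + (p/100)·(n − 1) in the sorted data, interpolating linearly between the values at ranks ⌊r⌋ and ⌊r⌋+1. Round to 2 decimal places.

71.40

n = 14.
r = 1 + (60/100)·(14 − 1) = 1 + 7.8 = 8.8.
Rank 8 is 69 and rank 9 is 72.
Interpolate: 69 + 0.8·(72 − 69) = 69 + 0.8·3 = 71.4.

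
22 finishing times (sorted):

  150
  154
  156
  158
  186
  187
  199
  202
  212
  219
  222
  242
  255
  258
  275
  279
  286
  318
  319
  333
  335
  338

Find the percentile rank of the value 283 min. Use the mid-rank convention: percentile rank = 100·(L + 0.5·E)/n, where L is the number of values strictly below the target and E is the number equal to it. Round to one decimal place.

Count below 283: L = 16; count equal: E = 0; n = 22.
Percentile rank = 100·(16 + 0.5·0)/22 = 100·16/22 = 72.73.

72.7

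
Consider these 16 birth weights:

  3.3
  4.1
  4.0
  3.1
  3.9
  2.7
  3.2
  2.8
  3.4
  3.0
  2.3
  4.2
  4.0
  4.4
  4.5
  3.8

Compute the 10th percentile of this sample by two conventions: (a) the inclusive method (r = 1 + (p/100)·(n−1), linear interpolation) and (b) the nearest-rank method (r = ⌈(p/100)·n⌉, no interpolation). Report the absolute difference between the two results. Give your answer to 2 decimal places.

Sorted: 2.3, 2.7, 2.8, 3.0, 3.1, 3.2, 3.3, 3.4, 3.8, 3.9, 4.0, 4.0, 4.1, 4.2, 4.4, 4.5.
n = 16.
(a) r = 2.5; between ranks 2 (2.7) and 3 (2.8): 2.75.
(b) the nearest-rank method: rank 2 → 2.7.
|2.75 − 2.7| = 0.05.

0.05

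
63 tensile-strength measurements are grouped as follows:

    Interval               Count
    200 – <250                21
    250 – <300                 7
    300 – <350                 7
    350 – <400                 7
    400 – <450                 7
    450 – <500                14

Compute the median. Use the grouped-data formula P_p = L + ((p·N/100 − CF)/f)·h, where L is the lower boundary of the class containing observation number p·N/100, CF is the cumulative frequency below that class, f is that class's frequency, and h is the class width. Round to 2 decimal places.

325.00

N = 63; target position k = 50/100 · 63 = 31.5.
Cumulative frequencies: 21, 28, 35, 42, 49, 63.
Observation 31.5 falls in the class 300 – <350.
L = 300, CF = 28, f = 7, h = 50.
P50 = 300 + ((31.5 − 28)/7)·50 = 300 + 25 = 325.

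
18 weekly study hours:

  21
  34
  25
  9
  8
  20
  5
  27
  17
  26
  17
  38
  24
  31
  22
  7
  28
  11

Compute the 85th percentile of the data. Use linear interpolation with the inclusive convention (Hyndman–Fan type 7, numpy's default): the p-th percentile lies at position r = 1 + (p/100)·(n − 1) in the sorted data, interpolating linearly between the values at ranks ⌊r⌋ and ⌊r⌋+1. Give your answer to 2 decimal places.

29.35

Sorted: 5, 7, 8, 9, 11, 17, 17, 20, 21, 22, 24, 25, 26, 27, 28, 31, 34, 38.
n = 18.
r = 1 + (85/100)·(18 − 1) = 1 + 14.45 = 15.45.
Rank 15 is 28 and rank 16 is 31.
Interpolate: 28 + 0.45·(31 − 28) = 28 + 0.45·3 = 29.35.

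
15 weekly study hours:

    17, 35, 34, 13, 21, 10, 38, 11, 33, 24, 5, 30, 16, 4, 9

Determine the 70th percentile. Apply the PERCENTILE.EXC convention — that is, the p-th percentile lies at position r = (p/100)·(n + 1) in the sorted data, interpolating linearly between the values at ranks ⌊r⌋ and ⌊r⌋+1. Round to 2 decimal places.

30.60

Sorted: 4, 5, 9, 10, 11, 13, 16, 17, 21, 24, 30, 33, 34, 35, 38.
n = 15.
r = (70/100)·(15 + 1) = 11.2.
Rank 11 is 30 and rank 12 is 33.
Interpolate: 30 + 0.2·(33 − 30) = 30 + 0.2·3 = 30.6.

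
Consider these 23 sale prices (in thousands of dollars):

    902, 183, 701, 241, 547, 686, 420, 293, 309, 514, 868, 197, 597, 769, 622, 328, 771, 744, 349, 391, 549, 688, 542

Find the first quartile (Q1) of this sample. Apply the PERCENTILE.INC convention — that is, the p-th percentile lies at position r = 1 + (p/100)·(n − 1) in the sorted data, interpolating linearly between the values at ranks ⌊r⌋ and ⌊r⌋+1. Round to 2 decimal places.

Sorted: 183, 197, 241, 293, 309, 328, 349, 391, 420, 514, 542, 547, 549, 597, 622, 686, 688, 701, 744, 769, 771, 868, 902.
n = 23.
r = 1 + (25/100)·(23 − 1) = 1 + 5.5 = 6.5.
Rank 6 is 328 and rank 7 is 349.
Interpolate: 328 + 0.5·(349 − 328) = 328 + 0.5·21 = 338.5.

338.50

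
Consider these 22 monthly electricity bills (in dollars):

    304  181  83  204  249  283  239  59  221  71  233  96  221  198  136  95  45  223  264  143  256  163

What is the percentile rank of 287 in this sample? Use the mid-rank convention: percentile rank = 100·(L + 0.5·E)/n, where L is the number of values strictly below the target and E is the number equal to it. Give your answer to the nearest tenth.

Sorted: 45, 59, 71, 83, 95, 96, 136, 143, 163, 181, 198, 204, 221, 221, 223, 233, 239, 249, 256, 264, 283, 304.
Count below 287: L = 21; count equal: E = 0; n = 22.
Percentile rank = 100·(21 + 0.5·0)/22 = 100·21/22 = 95.45.

95.5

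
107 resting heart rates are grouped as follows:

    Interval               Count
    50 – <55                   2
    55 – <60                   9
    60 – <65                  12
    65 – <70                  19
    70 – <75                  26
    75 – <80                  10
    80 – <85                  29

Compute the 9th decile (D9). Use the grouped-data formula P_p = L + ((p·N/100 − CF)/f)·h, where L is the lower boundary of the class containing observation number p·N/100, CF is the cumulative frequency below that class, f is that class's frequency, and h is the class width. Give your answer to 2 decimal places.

83.16

N = 107; target position k = 90/100 · 107 = 96.3.
Cumulative frequencies: 2, 11, 23, 42, 68, 78, 107.
Observation 96.3 falls in the class 80 – <85.
L = 80, CF = 78, f = 29, h = 5.
P90 = 80 + ((96.3 − 78)/29)·5 = 80 + 3.15517 = 83.1552.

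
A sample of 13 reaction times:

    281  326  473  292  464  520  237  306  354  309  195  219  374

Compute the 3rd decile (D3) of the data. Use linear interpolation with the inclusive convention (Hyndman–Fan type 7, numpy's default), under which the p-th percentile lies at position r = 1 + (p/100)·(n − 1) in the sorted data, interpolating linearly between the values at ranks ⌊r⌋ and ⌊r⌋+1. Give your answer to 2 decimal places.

Sorted: 195, 219, 237, 281, 292, 306, 309, 326, 354, 374, 464, 473, 520.
n = 13.
r = 1 + (30/100)·(13 − 1) = 1 + 3.6 = 4.6.
Rank 4 is 281 and rank 5 is 292.
Interpolate: 281 + 0.6·(292 − 281) = 281 + 0.6·11 = 287.6.

287.60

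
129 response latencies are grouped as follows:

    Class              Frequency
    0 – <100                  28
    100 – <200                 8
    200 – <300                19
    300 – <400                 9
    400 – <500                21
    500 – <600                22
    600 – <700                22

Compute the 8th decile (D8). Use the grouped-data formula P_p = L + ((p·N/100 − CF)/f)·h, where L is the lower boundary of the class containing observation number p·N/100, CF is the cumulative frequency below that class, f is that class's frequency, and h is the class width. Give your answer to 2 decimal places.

582.73

N = 129; target position k = 80/100 · 129 = 103.2.
Cumulative frequencies: 28, 36, 55, 64, 85, 107, 129.
Observation 103.2 falls in the class 500 – <600.
L = 500, CF = 85, f = 22, h = 100.
P80 = 500 + ((103.2 − 85)/22)·100 = 500 + 82.7273 = 582.727.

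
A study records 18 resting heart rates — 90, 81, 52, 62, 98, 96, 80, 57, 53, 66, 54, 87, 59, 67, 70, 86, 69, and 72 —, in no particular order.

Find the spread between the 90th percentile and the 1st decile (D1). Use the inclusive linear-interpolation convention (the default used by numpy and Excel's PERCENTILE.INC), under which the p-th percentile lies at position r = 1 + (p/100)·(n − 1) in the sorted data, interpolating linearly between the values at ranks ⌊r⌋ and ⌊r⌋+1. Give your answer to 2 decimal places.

38.10

Sorted: 52, 53, 54, 57, 59, 62, 66, 67, 69, 70, 72, 80, 81, 86, 87, 90, 96, 98.
n = 18.
P10: r = 2.7; ranks 2–3 are 53, 54; interpolating gives 53.7.
P90: r = 16.3; ranks 16–17 are 90, 96; interpolating gives 91.8.
Difference: 91.8 − 53.7 = 38.1.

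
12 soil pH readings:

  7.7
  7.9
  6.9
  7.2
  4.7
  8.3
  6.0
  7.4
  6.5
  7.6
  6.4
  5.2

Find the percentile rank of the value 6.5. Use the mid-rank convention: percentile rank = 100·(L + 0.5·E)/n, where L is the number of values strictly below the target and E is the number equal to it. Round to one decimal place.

37.5

Sorted: 4.7, 5.2, 6.0, 6.4, 6.5, 6.9, 7.2, 7.4, 7.6, 7.7, 7.9, 8.3.
Count below 6.5: L = 4; count equal: E = 1; n = 12.
Percentile rank = 100·(4 + 0.5·1)/12 = 100·4.5/12 = 37.5.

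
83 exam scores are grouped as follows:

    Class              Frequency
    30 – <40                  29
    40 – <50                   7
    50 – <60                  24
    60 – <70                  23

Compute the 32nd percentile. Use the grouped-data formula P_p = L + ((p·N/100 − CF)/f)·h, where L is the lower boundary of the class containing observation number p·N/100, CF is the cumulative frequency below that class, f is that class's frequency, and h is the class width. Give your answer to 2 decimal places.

N = 83; target position k = 32/100 · 83 = 26.56.
Cumulative frequencies: 29, 36, 60, 83.
Observation 26.56 falls in the class 30 – <40.
L = 30, CF = 0, f = 29, h = 10.
P32 = 30 + ((26.56 − 0)/29)·10 = 30 + 9.15862 = 39.1586.

39.16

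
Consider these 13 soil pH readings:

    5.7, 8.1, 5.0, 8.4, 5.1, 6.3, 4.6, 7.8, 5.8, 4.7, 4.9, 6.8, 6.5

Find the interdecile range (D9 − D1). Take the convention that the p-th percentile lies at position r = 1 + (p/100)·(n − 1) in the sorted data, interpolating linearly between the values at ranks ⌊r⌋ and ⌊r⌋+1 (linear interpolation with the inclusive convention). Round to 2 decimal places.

Sorted: 4.6, 4.7, 4.9, 5.0, 5.1, 5.7, 5.8, 6.3, 6.5, 6.8, 7.8, 8.1, 8.4.
n = 13.
P10: r = 2.2; ranks 2–3 are 4.7, 4.9; interpolating gives 4.74.
P90: r = 11.8; ranks 11–12 are 7.8, 8.1; interpolating gives 8.04.
Difference: 8.04 − 4.74 = 3.3.

3.30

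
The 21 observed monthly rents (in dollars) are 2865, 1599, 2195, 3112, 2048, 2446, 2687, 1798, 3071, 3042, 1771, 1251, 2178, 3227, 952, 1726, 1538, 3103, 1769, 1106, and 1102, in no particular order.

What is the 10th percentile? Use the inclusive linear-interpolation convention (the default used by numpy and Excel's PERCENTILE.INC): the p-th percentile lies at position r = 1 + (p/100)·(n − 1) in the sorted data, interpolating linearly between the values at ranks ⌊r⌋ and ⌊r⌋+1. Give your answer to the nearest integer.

Sorted: 952, 1102, 1106, 1251, 1538, 1599, 1726, 1769, 1771, 1798, 2048, 2178, 2195, 2446, 2687, 2865, 3042, 3071, 3103, 3112, 3227.
n = 21.
r = 1 + (10/100)·(21 − 1) = 1 + 2 = 3.
r is an integer, so P10 is the value at rank 3: 1106.

1106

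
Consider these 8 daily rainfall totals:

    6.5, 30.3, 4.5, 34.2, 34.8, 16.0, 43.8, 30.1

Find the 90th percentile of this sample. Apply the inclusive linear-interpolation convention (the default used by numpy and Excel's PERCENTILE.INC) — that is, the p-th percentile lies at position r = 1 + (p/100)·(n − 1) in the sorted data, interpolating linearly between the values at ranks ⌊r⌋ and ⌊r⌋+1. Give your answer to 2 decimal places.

37.50

Sorted: 4.5, 6.5, 16.0, 30.1, 30.3, 34.2, 34.8, 43.8.
n = 8.
r = 1 + (90/100)·(8 − 1) = 1 + 6.3 = 7.3.
Rank 7 is 34.8 and rank 8 is 43.8.
Interpolate: 34.8 + 0.3·(43.8 − 34.8) = 34.8 + 0.3·9 = 37.5.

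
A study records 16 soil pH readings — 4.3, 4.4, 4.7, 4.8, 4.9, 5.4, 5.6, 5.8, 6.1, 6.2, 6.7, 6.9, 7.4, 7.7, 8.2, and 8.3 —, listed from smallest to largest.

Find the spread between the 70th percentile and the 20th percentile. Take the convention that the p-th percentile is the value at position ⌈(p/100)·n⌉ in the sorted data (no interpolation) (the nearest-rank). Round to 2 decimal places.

2.10

n = 16.
P20: rank ⌈20/100·16⌉ = 4 → 4.8.
P70: rank ⌈70/100·16⌉ = 12 → 6.9.
Difference: 6.9 − 4.8 = 2.1.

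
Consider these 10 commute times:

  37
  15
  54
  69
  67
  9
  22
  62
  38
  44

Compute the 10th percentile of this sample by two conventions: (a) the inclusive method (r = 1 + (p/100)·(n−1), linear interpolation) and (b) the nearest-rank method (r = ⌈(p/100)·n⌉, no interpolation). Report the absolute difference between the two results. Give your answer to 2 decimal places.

5.40

Sorted: 9, 15, 22, 37, 38, 44, 54, 62, 67, 69.
n = 10.
(a) r = 1.9; between ranks 1 (9) and 2 (15): 14.4.
(b) the nearest-rank method: rank 1 → 9.
|14.4 − 9| = 5.4.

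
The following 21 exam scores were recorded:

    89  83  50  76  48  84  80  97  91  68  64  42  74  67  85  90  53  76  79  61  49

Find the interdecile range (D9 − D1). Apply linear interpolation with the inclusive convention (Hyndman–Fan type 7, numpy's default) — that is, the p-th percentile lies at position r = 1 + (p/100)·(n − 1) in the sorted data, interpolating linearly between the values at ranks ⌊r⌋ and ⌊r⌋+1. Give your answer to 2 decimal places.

41.00

Sorted: 42, 48, 49, 50, 53, 61, 64, 67, 68, 74, 76, 76, 79, 80, 83, 84, 85, 89, 90, 91, 97.
n = 21.
P10: r = 3 (integer) → 49.
P90: r = 19 (integer) → 90.
Difference: 90 − 49 = 41.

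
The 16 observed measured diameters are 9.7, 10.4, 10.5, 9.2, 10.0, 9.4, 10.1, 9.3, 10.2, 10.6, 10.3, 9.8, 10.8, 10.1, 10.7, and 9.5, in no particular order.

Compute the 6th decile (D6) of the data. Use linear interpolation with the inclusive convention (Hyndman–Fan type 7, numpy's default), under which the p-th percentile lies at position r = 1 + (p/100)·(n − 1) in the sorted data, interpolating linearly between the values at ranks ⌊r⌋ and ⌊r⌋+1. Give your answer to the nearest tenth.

Sorted: 9.2, 9.3, 9.4, 9.5, 9.7, 9.8, 10.0, 10.1, 10.1, 10.2, 10.3, 10.4, 10.5, 10.6, 10.7, 10.8.
n = 16.
r = 1 + (60/100)·(16 − 1) = 1 + 9 = 10.
r is an integer, so P60 is the value at rank 10: 10.2.

10.2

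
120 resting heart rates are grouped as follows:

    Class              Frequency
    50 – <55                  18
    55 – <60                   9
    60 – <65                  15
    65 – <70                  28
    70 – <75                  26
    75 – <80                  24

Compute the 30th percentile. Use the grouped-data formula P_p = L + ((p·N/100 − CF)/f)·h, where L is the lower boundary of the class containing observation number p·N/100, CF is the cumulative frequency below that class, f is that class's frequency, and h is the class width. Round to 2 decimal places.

N = 120; target position k = 30/100 · 120 = 36.
Cumulative frequencies: 18, 27, 42, 70, 96, 120.
Observation 36 falls in the class 60 – <65.
L = 60, CF = 27, f = 15, h = 5.
P30 = 60 + ((36 − 27)/15)·5 = 60 + 3 = 63.

63.00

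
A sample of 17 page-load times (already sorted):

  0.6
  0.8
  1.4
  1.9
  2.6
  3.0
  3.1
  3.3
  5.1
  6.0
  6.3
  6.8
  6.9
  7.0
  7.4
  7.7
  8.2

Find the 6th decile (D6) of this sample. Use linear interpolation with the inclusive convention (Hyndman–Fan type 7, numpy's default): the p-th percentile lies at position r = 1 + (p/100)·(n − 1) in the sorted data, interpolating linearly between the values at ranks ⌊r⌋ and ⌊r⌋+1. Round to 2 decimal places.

n = 17.
r = 1 + (60/100)·(17 − 1) = 1 + 9.6 = 10.6.
Rank 10 is 6.0 and rank 11 is 6.3.
Interpolate: 6.0 + 0.6·(6.3 − 6.0) = 6.0 + 0.6·0.3 = 6.18.

6.18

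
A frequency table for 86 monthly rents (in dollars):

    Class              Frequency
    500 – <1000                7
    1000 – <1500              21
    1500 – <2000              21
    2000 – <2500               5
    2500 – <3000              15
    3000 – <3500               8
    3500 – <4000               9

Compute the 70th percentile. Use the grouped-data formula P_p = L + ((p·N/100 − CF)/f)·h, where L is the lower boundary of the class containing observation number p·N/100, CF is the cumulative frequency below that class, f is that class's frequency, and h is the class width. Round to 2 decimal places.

N = 86; target position k = 70/100 · 86 = 60.2.
Cumulative frequencies: 7, 28, 49, 54, 69, 77, 86.
Observation 60.2 falls in the class 2500 – <3000.
L = 2500, CF = 54, f = 15, h = 500.
P70 = 2500 + ((60.2 − 54)/15)·500 = 2500 + 206.667 = 2706.67.

2706.67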